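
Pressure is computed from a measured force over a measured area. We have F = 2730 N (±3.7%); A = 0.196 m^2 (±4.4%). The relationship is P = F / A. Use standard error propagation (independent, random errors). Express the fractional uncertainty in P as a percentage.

For a monomial P ∝ F, A^-1, fractional errors add in quadrature:
  (1·δF/F)² = (1×0.0370)² = 0.00137;  (-1·δA/A)² = (-1×0.0440)² = 0.00194
δP/P = √(0.00331) = 0.0575

5.75%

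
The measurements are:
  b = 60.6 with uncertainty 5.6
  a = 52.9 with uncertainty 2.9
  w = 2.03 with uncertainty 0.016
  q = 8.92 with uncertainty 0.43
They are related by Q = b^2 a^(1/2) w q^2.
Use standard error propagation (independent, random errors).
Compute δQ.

9.08e+05

Relative error in a monomial: (δQ/Q)² = Σ (nᵢ · δxᵢ/xᵢ)².
  (2·δb/b)² = (2×0.0924)² = 0.0342;  (½·δa/a)² = (0.5×0.0548)² = 0.000751;  (1·δw/w)² = (1×0.00788)² = 6.21e-05;  (2·δq/q)² = (2×0.0482)² = 0.00930
δQ/Q = √(0.0443) = 0.210
Q = 4.31e+06, so δQ = 0.210 × 4.31e+06 = 9.08e+05.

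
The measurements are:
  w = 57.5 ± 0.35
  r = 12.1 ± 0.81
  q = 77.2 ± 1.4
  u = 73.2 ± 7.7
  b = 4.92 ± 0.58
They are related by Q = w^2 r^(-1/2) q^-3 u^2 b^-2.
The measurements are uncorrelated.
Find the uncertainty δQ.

For a monomial Q ∝ w^2, r^(-1/2), q^-3, u^2, b^-2, fractional errors add in quadrature:
  (2·δw/w)² = (2×0.00609)² = 0.000148;  (−½·δr/r)² = (-0.5×0.0669)² = 0.00112;  (-3·δq/q)² = (-3×0.0181)² = 0.00296;  (2·δu/u)² = (2×0.105)² = 0.0443;  (-2·δb/b)² = (-2×0.118)² = 0.0556
δQ/Q = √(0.104) = 0.323
Q = 0.457, so δQ = 0.323 × 0.457 = 0.148.

0.148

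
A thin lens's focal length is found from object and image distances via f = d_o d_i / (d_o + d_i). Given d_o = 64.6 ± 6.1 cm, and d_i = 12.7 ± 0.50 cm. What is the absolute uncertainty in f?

0.386 cm

∂f/∂d_o = (d_i/(d_o+d_i))² = 0.0270;  ∂f/∂d_i = (d_o/(d_o+d_i))² = 0.698
δf = √((∂f/∂d_o · δd_o)² + (∂f/∂d_i · δd_i)²) = √(0.0271 + 0.122) = 0.386 cm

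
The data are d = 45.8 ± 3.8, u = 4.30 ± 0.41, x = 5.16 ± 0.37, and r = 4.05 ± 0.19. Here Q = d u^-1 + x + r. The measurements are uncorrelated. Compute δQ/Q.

Let p = d·u^-1 = 10.7. δp/p = √((1·δd/d)² + (-1·δu/u)²) = √(0.00688 + 0.00909) = 0.126, so δp = 1.35.
Q = p + x + r: δQ = √(δp² + δx² + δr²) = √(1.81 + 0.137 + 0.0361) = 1.41
Q = 19.9, so δQ/Q = 1.41/19.9 = 0.0709.

0.0709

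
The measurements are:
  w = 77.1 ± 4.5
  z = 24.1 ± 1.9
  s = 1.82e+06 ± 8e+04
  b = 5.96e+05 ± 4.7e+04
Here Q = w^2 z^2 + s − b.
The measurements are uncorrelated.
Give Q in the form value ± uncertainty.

Let p = w^2·z^2 = 3.45e+06. δp/p = √((2·δw/w)² + (2·δz/z)²) = √(0.0136 + 0.0249) = 0.196, so δp = 6.77e+05.
Q = p + s − b: δQ = √(δp² + δs² + δb²) = √(4.59e+11 + 6.4e+09 + 2.21e+09) = 6.84e+05
Q = 4.68e+06.

(4.68 ± 0.684) × 10^6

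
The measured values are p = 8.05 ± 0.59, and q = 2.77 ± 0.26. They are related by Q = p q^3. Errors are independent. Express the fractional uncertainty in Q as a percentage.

29.1%

Relative error in a monomial: (δQ/Q)² = Σ (nᵢ · δxᵢ/xᵢ)².
  (1·δp/p)² = (1×0.0733)² = 0.00537;  (3·δq/q)² = (3×0.0939)² = 0.0793
δQ/Q = √(0.0847) = 0.291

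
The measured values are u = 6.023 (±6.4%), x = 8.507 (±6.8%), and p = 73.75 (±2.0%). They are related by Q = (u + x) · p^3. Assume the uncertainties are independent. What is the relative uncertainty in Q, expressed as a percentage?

7.67%

Let w = u + x = 14.53. δw = √(δu² + δx²) = √(0.149 + 0.335) = 0.695, so δw/w = 0.0478.
Q is then a monomial in w, p:
δQ/Q = √((δw/w)² + (3·δp/p)²) = √(0.00229 + 0.00360) = 0.0767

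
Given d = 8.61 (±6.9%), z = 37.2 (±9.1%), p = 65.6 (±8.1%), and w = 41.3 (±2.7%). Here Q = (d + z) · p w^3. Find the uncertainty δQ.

Let u = d + z = 45.8. δu = √(δd² + δz²) = √(0.353 + 11.5) = 3.44, so δu/u = 0.0750.
Q is then a monomial in u, p, w:
δQ/Q = √((δu/u)² + (1·δp/p)² + (3·δw/w)²) = √(0.00563 + 0.00656 + 0.00656) = 0.137
Q = 2.12e+08, so δQ = 0.137 × 2.12e+08 = 2.9e+07.

2.9e+07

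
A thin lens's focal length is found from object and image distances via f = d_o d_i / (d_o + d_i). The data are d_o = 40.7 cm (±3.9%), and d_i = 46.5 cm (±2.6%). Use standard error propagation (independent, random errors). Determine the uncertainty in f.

∂f/∂d_o = (d_i/(d_o+d_i))² = 0.284;  ∂f/∂d_i = (d_o/(d_o+d_i))² = 0.218
δf = √((∂f/∂d_o · δd_o)² + (∂f/∂d_i · δd_i)²) = √(0.204 + 0.0694) = 0.523 cm

0.523 cm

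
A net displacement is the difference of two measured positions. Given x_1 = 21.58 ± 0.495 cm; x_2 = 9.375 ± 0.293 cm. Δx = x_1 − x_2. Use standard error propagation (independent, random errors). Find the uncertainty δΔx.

Sums and differences: (δΔx)² = Σ (cᵢ δxᵢ)².
  (δx_1)² = 0.245;  (δx_2)² = 0.0858
δΔx = √(0.331) = 0.575 cm

0.575 cm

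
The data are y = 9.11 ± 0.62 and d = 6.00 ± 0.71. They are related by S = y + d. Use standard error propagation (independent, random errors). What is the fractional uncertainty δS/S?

Each term contributes (cᵢ δxᵢ)² to (δS)²:
  (δy)² = 0.384;  (δd)² = 0.504
δS = √(0.889) = 0.943
S = 15.1, so δS/S = 0.943/15.1 = 0.0624.

0.0624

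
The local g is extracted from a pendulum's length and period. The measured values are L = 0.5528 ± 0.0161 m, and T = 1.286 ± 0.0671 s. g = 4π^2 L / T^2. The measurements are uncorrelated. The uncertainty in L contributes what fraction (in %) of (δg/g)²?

7.23%

(δg/g)² = (1·δL/L)² + (-2·δT/T)²
  L term: (1×0.0291)² = 0.000848
  T term: (-2×0.0522)² = 0.0109
Total = 0.0117. Share from L = 0.000848/0.0117 = 0.0723.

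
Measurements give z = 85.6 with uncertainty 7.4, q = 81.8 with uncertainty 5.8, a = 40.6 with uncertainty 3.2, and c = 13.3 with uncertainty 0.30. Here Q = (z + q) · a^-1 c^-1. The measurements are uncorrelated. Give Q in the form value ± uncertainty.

0.310 ± 0.0308

Let u = z + q = 167. δu = √(δz² + δq²) = √(54.8 + 33.6) = 9.40, so δu/u = 0.0562.
Q is then a monomial in u, a, c:
δQ/Q = √((δu/u)² + (-1·δa/a)² + (-1·δc/c)²) = √(0.00315 + 0.00621 + 0.000509) = 0.0994
Q = 0.310, so δQ = 0.0994 × 0.310 = 0.0308.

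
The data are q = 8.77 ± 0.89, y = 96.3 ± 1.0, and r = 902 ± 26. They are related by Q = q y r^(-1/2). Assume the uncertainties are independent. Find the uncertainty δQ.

Relative error in a monomial: (δQ/Q)² = Σ (nᵢ · δxᵢ/xᵢ)².
  (1·δq/q)² = (1×0.101)² = 0.0103;  (1·δy/y)² = (1×0.0104)² = 0.000108;  (−½·δr/r)² = (-0.5×0.0288)² = 0.000208
δQ/Q = √(0.0106) = 0.103
Q = 28.1, so δQ = 0.103 × 28.1 = 2.90.

2.90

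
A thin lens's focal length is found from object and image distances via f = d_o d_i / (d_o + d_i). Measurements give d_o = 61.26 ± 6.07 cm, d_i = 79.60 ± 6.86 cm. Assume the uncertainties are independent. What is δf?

2.33 cm

∂f/∂d_o = (d_i/(d_o+d_i))² = 0.319;  ∂f/∂d_i = (d_o/(d_o+d_i))² = 0.189
δf = √((∂f/∂d_o · δd_o)² + (∂f/∂d_i · δd_i)²) = √(3.76 + 1.68) = 2.33 cm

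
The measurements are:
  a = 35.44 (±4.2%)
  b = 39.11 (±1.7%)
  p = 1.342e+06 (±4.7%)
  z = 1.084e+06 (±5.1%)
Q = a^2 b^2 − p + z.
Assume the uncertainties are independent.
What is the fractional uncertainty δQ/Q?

0.116

Let w = a^2·b^2 = 1.921e+06. δw/w = √((2·δa/a)² + (2·δb/b)²) = √(0.00706 + 0.00116) = 0.0906, so δw = 1.74e+05.
Q = w − p + z: δQ = √(δw² + δp² + δz²) = √(3.03e+10 + 3.98e+09 + 3.06e+09) = 1.93e+05
Q = 1.663e+06, so δQ/Q = 1.93e+05/1.663e+06 = 0.116.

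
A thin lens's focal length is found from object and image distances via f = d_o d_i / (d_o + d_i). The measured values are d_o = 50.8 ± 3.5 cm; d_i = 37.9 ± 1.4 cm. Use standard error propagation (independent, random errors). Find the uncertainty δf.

0.787 cm

∂f/∂d_o = (d_i/(d_o+d_i))² = 0.183;  ∂f/∂d_i = (d_o/(d_o+d_i))² = 0.328
δf = √((∂f/∂d_o · δd_o)² + (∂f/∂d_i · δd_i)²) = √(0.408 + 0.211) = 0.787 cm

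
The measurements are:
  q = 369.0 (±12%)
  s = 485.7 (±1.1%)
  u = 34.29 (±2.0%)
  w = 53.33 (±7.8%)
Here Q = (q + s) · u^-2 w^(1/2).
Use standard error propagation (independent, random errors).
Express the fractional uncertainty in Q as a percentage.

7.64%

Let h = q + s = 854.7. δh = √(δq² + δs²) = √(1960 + 28.5) = 44.6, so δh/h = 0.0522.
Q is then a monomial in h, u, w:
δQ/Q = √((δh/h)² + (-2·δu/u)² + (½·δw/w)²) = √(0.00272 + 0.00160 + 0.00152) = 0.0764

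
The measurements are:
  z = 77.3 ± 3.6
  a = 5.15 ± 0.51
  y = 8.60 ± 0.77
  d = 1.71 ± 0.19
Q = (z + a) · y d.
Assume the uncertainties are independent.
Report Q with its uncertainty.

Let u = z + a = 82.5. δu = √(δz² + δa²) = √(13.0 + 0.260) = 3.64, so δu/u = 0.0441.
Q is then a monomial in u, y, d:
δQ/Q = √((δu/u)² + (1·δy/y)² + (1·δd/d)²) = √(0.00194 + 0.00802 + 0.0123) = 0.149
Q = 1210, so δQ = 0.149 × 1210 = 181.

1210 ± 181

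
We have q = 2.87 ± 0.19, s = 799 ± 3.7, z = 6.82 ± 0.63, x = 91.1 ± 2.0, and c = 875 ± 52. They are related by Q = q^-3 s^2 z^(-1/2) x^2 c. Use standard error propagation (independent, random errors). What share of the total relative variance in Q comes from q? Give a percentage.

(δQ/Q)² = (-3·δq/q)² + (2·δs/s)² + (−½·δz/z)² + (2·δx/x)² + (1·δc/c)²
  q term: (-3×0.0662)² = 0.0394
  s term: (2×0.00463)² = 8.58e-05
  z term: (-0.5×0.0924)² = 0.00213
  x term: (2×0.0220)² = 0.00193
  c term: (1×0.0594)² = 0.00353
Total = 0.0471. Share from q = 0.0394/0.0471 = 0.837.

83.7%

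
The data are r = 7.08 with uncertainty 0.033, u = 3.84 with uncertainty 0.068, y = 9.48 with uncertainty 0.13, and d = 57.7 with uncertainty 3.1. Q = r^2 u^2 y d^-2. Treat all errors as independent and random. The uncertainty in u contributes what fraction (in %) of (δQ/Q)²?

(δQ/Q)² = (2·δr/r)² + (2·δu/u)² + (1·δy/y)² + (-2·δd/d)²
  r term: (2×0.00466)² = 8.69e-05
  u term: (2×0.0177)² = 0.00125
  y term: (1×0.0137)² = 0.000188
  d term: (-2×0.0537)² = 0.0115
Total = 0.0131. Share from u = 0.00125/0.0131 = 0.0959.

9.59%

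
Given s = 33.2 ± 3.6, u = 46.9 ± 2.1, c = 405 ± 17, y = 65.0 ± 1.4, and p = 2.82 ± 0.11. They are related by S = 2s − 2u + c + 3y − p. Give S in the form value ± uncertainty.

Absolute uncertainties add in quadrature for a linear combination:
  (2·δs)² = 51.8;  (2·δu)² = 17.6;  (δc)² = 289;  (3·δy)² = 17.6;  (δp)² = 0.0121
δS = √(376) = 19.4
S = 570.

570 ± 19.4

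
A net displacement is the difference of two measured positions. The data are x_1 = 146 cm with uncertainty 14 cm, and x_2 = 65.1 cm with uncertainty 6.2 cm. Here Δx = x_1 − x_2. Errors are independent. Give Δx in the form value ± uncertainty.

Δx is a linear combination, so absolute uncertainties add in quadrature:
  (δx_1)² = 196;  (δx_2)² = 38.4
δΔx = √(234) = 15.3 cm
Δx = 80.9 cm.

80.9 ± 15.3 cm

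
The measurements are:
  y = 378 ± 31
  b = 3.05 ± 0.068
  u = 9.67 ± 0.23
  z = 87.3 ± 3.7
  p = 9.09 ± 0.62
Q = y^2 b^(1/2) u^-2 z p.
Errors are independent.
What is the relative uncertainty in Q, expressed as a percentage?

Each factor contributes (exponent × relative error)² to (δQ/Q)²:
  (2·δy/y)² = (2×0.0820)² = 0.0269;  (½·δb/b)² = (0.5×0.0223)² = 0.000124;  (-2·δu/u)² = (-2×0.0238)² = 0.00226;  (1·δz/z)² = (1×0.0424)² = 0.00180;  (1·δp/p)² = (1×0.0682)² = 0.00465
δQ/Q = √(0.0357) = 0.189

18.9%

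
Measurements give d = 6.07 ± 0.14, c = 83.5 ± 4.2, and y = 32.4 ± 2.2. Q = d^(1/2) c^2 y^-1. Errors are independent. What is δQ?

Q is a product of powers, so relative uncertainties combine in quadrature:
  (½·δd/d)² = (0.5×0.0231)² = 0.000133;  (2·δc/c)² = (2×0.0503)² = 0.0101;  (-1·δy/y)² = (-1×0.0679)² = 0.00461
δQ/Q = √(0.0149) = 0.122
Q = 530, so δQ = 0.122 × 530 = 64.6.

64.6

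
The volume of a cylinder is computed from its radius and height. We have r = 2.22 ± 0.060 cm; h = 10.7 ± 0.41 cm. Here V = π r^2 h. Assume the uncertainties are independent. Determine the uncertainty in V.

11.0 cm^3

Products/powers → add relative errors in quadrature, weighted by exponent:
  (2·δr/r)² = (2×0.0270)² = 0.00292;  (1·δh/h)² = (1×0.0383)² = 0.00147
δV/V = √(0.00439) = 0.0663
V = 166 cm^3, so δV = 0.0663 × 166 = 11.0 cm^3.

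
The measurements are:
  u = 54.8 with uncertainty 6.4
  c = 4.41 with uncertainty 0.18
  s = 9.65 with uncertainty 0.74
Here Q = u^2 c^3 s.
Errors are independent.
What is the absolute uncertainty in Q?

Q is a product of powers, so relative uncertainties combine in quadrature:
  (2·δu/u)² = (2×0.117)² = 0.0546;  (3·δc/c)² = (3×0.0408)² = 0.0150;  (1·δs/s)² = (1×0.0767)² = 0.00588
δQ/Q = √(0.0754) = 0.275
Q = 2.49e+06, so δQ = 0.275 × 2.49e+06 = 6.83e+05.

6.83e+05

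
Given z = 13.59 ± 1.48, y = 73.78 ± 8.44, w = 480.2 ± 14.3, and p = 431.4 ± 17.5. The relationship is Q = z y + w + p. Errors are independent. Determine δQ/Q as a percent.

8.36%

Let h = z·y = 1003. δh/h = √((1·δz/z)² + (1·δy/y)²) = √(0.0119 + 0.0131) = 0.158, so δh = 158.
Q = h + w + p: δQ = √(δh² + δw² + δp²) = √(25100 + 204 + 306) = 160
Q = 1914, so δQ/Q = 160/1914 = 0.0836.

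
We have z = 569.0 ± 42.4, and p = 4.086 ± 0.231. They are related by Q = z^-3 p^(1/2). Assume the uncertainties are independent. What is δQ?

2.47e-09

For a monomial Q ∝ z^-3, p^(1/2), fractional errors add in quadrature:
  (-3·δz/z)² = (-3×0.0745)² = 0.0500;  (½·δp/p)² = (0.5×0.0565)² = 0.000799
δQ/Q = √(0.0508) = 0.225
Q = 1.097e-08, so δQ = 0.225 × 1.097e-08 = 2.47e-09.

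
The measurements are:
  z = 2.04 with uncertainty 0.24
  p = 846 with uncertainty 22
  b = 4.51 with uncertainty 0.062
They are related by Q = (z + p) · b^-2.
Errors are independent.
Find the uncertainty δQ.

1.58

Let u = z + p = 848. δu = √(δz² + δp²) = √(0.0576 + 484) = 22.0, so δu/u = 0.0259.
Q is then a monomial in u, b:
δQ/Q = √((δu/u)² + (-2·δb/b)²) = √(0.000673 + 0.000756) = 0.0378
Q = 41.7, so δQ = 0.0378 × 41.7 = 1.58.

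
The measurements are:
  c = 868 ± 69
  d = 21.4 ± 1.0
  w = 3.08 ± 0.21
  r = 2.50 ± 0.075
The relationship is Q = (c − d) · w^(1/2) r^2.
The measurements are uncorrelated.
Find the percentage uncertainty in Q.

Let u = c − d = 847. δu = √(δc² + δd²) = √(4760 + 1.00) = 69.0, so δu/u = 0.0815.
Q is then a monomial in u, w, r:
δQ/Q = √((δu/u)² + (½·δw/w)² + (2·δr/r)²) = √(0.00664 + 0.00116 + 0.00360) = 0.107

10.7%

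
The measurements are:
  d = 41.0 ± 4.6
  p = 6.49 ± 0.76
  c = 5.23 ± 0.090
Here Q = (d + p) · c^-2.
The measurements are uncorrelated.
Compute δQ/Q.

0.104

Let u = d + p = 47.5. δu = √(δd² + δp²) = √(21.2 + 0.578) = 4.66, so δu/u = 0.0982.
Q is then a monomial in u, c:
δQ/Q = √((δu/u)² + (-2·δc/c)²) = √(0.00964 + 0.00118) = 0.104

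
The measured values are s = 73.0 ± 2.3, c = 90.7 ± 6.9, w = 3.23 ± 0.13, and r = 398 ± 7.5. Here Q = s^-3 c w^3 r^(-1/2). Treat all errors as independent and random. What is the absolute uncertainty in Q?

Each factor contributes (exponent × relative error)² to (δQ/Q)²:
  (-3·δs/s)² = (-3×0.0315)² = 0.00893;  (1·δc/c)² = (1×0.0761)² = 0.00579;  (3·δw/w)² = (3×0.0402)² = 0.0146;  (−½·δr/r)² = (-0.5×0.0188)² = 8.88e-05
δQ/Q = √(0.0294) = 0.171
Q = 0.000394, so δQ = 0.171 × 0.000394 = 6.75e-05.

6.75e-05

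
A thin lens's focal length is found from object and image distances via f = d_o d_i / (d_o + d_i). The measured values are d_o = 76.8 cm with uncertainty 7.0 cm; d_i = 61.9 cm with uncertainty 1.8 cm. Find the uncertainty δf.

∂f/∂d_o = (d_i/(d_o+d_i))² = 0.199;  ∂f/∂d_i = (d_o/(d_o+d_i))² = 0.307
δf = √((∂f/∂d_o · δd_o)² + (∂f/∂d_i · δd_i)²) = √(1.94 + 0.305) = 1.50 cm

1.50 cm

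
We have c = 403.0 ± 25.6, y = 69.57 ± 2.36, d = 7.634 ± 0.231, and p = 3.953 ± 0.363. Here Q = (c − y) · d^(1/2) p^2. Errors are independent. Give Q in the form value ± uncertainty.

Let u = c − y = 333.4. δu = √(δc² + δy²) = √(655 + 5.57) = 25.7, so δu/u = 0.0771.
Q is then a monomial in u, d, p:
δQ/Q = √((δu/u)² + (½·δd/d)² + (2·δp/p)²) = √(0.00594 + 0.000229 + 0.0337) = 0.200
Q = 14400, so δQ = 0.200 × 14400 = 2880.

14400 ± 2880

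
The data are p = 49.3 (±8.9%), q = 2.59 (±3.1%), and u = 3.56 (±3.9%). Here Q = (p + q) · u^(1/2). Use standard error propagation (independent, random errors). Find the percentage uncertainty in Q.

Let w = p + q = 51.9. δw = √(δp² + δq²) = √(19.3 + 0.00645) = 4.39, so δw/w = 0.0846.
Q is then a monomial in w, u:
δQ/Q = √((δw/w)² + (½·δu/u)²) = √(0.00715 + 0.000380) = 0.0868

8.68%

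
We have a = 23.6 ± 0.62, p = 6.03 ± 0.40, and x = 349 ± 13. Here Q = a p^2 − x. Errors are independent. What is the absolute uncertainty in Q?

117

Let w = a·p^2 = 858. δw/w = √((1·δa/a)² + (2·δp/p)²) = √(0.000690 + 0.0176) = 0.135, so δw = 116.
Q = w − x: δQ = √(δw² + δx²) = √(13500 + 169) = 117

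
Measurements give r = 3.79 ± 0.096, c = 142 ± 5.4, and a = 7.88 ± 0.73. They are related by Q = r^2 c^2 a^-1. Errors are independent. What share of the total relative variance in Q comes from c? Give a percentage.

34.2%

(δQ/Q)² = (2·δr/r)² + (2·δc/c)² + (-1·δa/a)²
  r term: (2×0.0253)² = 0.00257
  c term: (2×0.0380)² = 0.00578
  a term: (-1×0.0926)² = 0.00858
Total = 0.0169. Share from c = 0.00578/0.0169 = 0.342.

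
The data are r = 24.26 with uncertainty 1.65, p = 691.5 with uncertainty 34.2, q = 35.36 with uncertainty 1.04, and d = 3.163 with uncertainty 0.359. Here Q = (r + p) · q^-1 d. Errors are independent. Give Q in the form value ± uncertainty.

64.03 ± 8.11

Let u = r + p = 715.8. δu = √(δr² + δp²) = √(2.72 + 1170) = 34.2, so δu/u = 0.0478.
Q is then a monomial in u, q, d:
δQ/Q = √((δu/u)² + (-1·δq/q)² + (1·δd/d)²) = √(0.00229 + 0.000865 + 0.0129) = 0.127
Q = 64.03, so δQ = 0.127 × 64.03 = 8.11.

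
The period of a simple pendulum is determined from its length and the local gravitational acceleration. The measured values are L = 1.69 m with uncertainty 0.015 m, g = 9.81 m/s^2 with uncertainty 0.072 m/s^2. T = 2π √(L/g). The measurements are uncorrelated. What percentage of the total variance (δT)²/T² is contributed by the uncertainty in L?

(δT/T)² = (½·δL/L)² + (−½·δg/g)²
  L term: (0.5×0.00888)² = 1.97e-05
  g term: (-0.5×0.00734)² = 1.35e-05
Total = 3.32e-05. Share from L = 1.97e-05/3.32e-05 = 0.594.

59.4%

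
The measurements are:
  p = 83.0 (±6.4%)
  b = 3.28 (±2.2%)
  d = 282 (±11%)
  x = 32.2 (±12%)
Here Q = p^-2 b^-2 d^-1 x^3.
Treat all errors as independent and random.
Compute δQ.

Each factor contributes (exponent × relative error)² to (δQ/Q)²:
  (-2·δp/p)² = (-2×0.0640)² = 0.0164;  (-2·δb/b)² = (-2×0.0220)² = 0.00194;  (-1·δd/d)² = (-1×0.110)² = 0.0121;  (3·δx/x)² = (3×0.120)² = 0.130
δQ/Q = √(0.160) = 0.400
Q = 0.00160, so δQ = 0.400 × 0.00160 = 0.000639.

0.000639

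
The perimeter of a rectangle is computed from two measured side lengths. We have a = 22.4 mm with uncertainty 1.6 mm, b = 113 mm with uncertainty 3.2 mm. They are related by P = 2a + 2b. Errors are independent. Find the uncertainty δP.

7.16 mm

For a sum/difference, combine absolute errors in quadrature:
  (2·δa)² = 10.2;  (2·δb)² = 41.0
δP = √(51.2) = 7.16 mm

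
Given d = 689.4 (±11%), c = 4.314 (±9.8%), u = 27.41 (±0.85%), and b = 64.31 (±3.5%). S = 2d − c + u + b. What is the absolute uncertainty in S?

152

Absolute uncertainties add in quadrature for a linear combination:
  (2·δd)² = 23000;  (δc)² = 0.179;  (δu)² = 0.0543;  (δb)² = 5.07
δS = √(23000) = 152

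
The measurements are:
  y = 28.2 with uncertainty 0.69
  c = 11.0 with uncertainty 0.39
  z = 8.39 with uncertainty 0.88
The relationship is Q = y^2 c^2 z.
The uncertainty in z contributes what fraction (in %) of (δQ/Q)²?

(δQ/Q)² = (2·δy/y)² + (2·δc/c)² + (1·δz/z)²
  y term: (2×0.0245)² = 0.00239
  c term: (2×0.0355)² = 0.00503
  z term: (1×0.105)² = 0.0110
Total = 0.0184. Share from z = 0.0110/0.0184 = 0.597.

59.7%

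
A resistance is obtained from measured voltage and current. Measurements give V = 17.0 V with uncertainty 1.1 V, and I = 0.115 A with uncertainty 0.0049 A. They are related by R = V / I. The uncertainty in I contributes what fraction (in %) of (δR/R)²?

30.2%

(δR/R)² = (1·δV/V)² + (-1·δI/I)²
  V term: (1×0.0647)² = 0.00419
  I term: (-1×0.0426)² = 0.00182
Total = 0.00600. Share from I = 0.00182/0.00600 = 0.302.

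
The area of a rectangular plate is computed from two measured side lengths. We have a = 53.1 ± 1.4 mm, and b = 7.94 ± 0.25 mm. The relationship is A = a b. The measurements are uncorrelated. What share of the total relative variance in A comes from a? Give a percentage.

(δA/A)² = (1·δa/a)² + (1·δb/b)²
  a term: (1×0.0264)² = 0.000695
  b term: (1×0.0315)² = 0.000991
Total = 0.00169. Share from a = 0.000695/0.00169 = 0.412.

41.2%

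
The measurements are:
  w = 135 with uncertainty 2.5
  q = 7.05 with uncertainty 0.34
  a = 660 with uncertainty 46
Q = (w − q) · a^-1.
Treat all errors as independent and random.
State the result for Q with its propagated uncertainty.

Let u = w − q = 128. δu = √(δw² + δq²) = √(6.25 + 0.116) = 2.52, so δu/u = 0.0197.
Q is then a monomial in u, a:
δQ/Q = √((δu/u)² + (-1·δa/a)²) = √(0.000389 + 0.00486) = 0.0724
Q = 0.194, so δQ = 0.0724 × 0.194 = 0.0140.

0.194 ± 0.0140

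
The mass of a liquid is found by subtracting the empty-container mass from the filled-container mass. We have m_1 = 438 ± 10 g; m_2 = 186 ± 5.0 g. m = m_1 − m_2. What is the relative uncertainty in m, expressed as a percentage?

Absolute uncertainties add in quadrature for a linear combination:
  (δm_1)² = 100;  (δm_2)² = 25.0
δm = √(125) = 11.2 g
m = 252 g, so δm/m = 11.2/252 = 0.0444.

4.44%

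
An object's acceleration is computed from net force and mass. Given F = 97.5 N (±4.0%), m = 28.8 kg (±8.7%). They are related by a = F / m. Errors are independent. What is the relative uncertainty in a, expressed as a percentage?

9.58%

Since a is a product/quotient, work with relative uncertainties:
  (1·δF/F)² = (1×0.0400)² = 0.00160;  (-1·δm/m)² = (-1×0.0870)² = 0.00757
δa/a = √(0.00917) = 0.0958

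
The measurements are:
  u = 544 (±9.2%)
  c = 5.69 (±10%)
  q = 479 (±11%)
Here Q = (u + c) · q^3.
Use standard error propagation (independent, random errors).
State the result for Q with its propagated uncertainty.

(6.04 ± 2.07) × 10^10

Let w = u + c = 550. δw = √(δu² + δc²) = √(2500 + 0.324) = 50.1, so δw/w = 0.0911.
Q is then a monomial in w, q:
δQ/Q = √((δw/w)² + (3·δq/q)²) = √(0.00829 + 0.109) = 0.342
Q = 6.04e+10, so δQ = 0.342 × 6.04e+10 = 2.07e+10.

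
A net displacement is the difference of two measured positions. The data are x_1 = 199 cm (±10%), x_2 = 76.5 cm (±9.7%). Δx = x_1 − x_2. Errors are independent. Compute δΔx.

21.2 cm

Absolute uncertainties add in quadrature for a linear combination:
  (δx_1)² = 396;  (δx_2)² = 55.1
δΔx = √(451) = 21.2 cm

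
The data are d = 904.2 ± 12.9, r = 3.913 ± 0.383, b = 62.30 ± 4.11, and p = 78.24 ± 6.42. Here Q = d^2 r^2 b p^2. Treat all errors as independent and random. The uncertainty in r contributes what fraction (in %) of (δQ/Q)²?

(δQ/Q)² = (2·δd/d)² + (2·δr/r)² + (1·δb/b)² + (2·δp/p)²
  d term: (2×0.0143)² = 0.000814
  r term: (2×0.0979)² = 0.0383
  b term: (1×0.0660)² = 0.00435
  p term: (2×0.0821)² = 0.0269
Total = 0.0704. Share from r = 0.0383/0.0704 = 0.544.

54.4%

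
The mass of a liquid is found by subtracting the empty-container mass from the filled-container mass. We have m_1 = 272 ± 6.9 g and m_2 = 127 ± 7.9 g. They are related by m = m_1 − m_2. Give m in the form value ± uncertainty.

145 ± 10.5 g

Absolute uncertainties add in quadrature for a linear combination:
  (δm_1)² = 47.6;  (δm_2)² = 62.4
δm = √(110) = 10.5 g
m = 145 g.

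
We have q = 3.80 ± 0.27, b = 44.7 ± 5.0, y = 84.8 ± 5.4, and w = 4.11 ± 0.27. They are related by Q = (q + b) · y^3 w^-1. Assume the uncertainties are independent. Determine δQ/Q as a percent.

Let u = q + b = 48.5. δu = √(δq² + δb²) = √(0.0729 + 25.0) = 5.01, so δu/u = 0.103.
Q is then a monomial in u, y, w:
δQ/Q = √((δu/u)² + (3·δy/y)² + (-1·δw/w)²) = √(0.0107 + 0.0365 + 0.00432) = 0.227

22.7%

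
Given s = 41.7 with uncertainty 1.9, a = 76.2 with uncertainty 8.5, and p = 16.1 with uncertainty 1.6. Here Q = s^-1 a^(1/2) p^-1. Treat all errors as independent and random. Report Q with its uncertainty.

Each factor contributes (exponent × relative error)² to (δQ/Q)²:
  (-1·δs/s)² = (-1×0.0456)² = 0.00208;  (½·δa/a)² = (0.5×0.112)² = 0.00311;  (-1·δp/p)² = (-1×0.0994)² = 0.00988
δQ/Q = √(0.0151) = 0.123
Q = 0.0130, so δQ = 0.123 × 0.0130 = 0.00160.

0.0130 ± 0.00160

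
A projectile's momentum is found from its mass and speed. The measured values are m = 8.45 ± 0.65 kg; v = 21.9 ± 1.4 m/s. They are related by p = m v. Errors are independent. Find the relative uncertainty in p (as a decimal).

0.100

p is a product of powers, so relative uncertainties combine in quadrature:
  (1·δm/m)² = (1×0.0769)² = 0.00592;  (1·δv/v)² = (1×0.0639)² = 0.00409
δp/p = √(0.0100) = 0.100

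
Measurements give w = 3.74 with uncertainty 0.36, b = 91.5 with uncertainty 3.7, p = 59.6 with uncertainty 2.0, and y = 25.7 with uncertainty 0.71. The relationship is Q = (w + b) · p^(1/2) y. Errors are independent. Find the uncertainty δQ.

Let u = w + b = 95.2. δu = √(δw² + δb²) = √(0.130 + 13.7) = 3.72, so δu/u = 0.0390.
Q is then a monomial in u, p, y:
δQ/Q = √((δu/u)² + (½·δp/p)² + (1·δy/y)²) = √(0.00152 + 0.000282 + 0.000763) = 0.0507
Q = 18900, so δQ = 0.0507 × 18900 = 958.

958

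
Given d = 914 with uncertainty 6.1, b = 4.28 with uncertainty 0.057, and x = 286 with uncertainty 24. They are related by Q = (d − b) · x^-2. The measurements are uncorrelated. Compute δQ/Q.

Let u = d − b = 910. δu = √(δd² + δb²) = √(37.2 + 0.00325) = 6.10, so δu/u = 0.00671.
Q is then a monomial in u, x:
δQ/Q = √((δu/u)² + (-2·δx/x)²) = √(4.5e-05 + 0.0282) = 0.168

0.168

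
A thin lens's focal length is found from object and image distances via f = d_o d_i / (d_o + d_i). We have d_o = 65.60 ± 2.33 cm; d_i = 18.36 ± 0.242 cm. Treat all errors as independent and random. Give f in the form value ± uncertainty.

14.35 ± 0.185 cm

∂f/∂d_o = (d_i/(d_o+d_i))² = 0.0478;  ∂f/∂d_i = (d_o/(d_o+d_i))² = 0.610
δf = √((∂f/∂d_o · δd_o)² + (∂f/∂d_i · δd_i)²) = √(0.0124 + 0.0218) = 0.185 cm
f = 14.35 cm.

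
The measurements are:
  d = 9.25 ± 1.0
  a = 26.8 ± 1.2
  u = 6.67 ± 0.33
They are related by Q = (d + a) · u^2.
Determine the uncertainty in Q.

173

Let w = d + a = 36.0. δw = √(δd² + δa²) = √(1.00 + 1.44) = 1.56, so δw/w = 0.0433.
Q is then a monomial in w, u:
δQ/Q = √((δw/w)² + (2·δu/u)²) = √(0.00188 + 0.00979) = 0.108
Q = 1600, so δQ = 0.108 × 1600 = 173.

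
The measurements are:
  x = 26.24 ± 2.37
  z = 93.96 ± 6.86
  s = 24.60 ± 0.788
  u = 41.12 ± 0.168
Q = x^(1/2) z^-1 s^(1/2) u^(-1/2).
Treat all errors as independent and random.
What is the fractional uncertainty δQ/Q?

Q is a product of powers, so relative uncertainties combine in quadrature:
  (½·δx/x)² = (0.5×0.0903)² = 0.00204;  (-1·δz/z)² = (-1×0.0730)² = 0.00533;  (½·δs/s)² = (0.5×0.0320)² = 0.000257;  (−½·δu/u)² = (-0.5×0.00409)² = 4.17e-06
δQ/Q = √(0.00763) = 0.0874

0.0874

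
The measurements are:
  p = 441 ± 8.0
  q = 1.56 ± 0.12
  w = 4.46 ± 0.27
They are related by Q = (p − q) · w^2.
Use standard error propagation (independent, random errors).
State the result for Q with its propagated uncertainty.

Let u = p − q = 439. δu = √(δp² + δq²) = √(64.0 + 0.0144) = 8.00, so δu/u = 0.0182.
Q is then a monomial in u, w:
δQ/Q = √((δu/u)² + (2·δw/w)²) = √(0.000331 + 0.0147) = 0.122
Q = 8740, so δQ = 0.122 × 8740 = 1070.

8740 ± 1070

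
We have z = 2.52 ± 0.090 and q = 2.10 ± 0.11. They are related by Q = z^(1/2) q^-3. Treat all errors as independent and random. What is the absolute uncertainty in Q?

Q is a product of powers, so relative uncertainties combine in quadrature:
  (½·δz/z)² = (0.5×0.0357)² = 0.000319;  (-3·δq/q)² = (-3×0.0524)² = 0.0247
δQ/Q = √(0.0250) = 0.158
Q = 0.171, so δQ = 0.158 × 0.171 = 0.0271.

0.0271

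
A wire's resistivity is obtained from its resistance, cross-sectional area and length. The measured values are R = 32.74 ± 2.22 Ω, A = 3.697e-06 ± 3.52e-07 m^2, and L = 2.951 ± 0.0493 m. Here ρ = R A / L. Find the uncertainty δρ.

4.84e-06 Ω·m

ρ is a product of powers, so relative uncertainties combine in quadrature:
  (1·δR/R)² = (1×0.0678)² = 0.00460;  (1·δA/A)² = (1×0.0952)² = 0.00907;  (-1·δL/L)² = (-1×0.0167)² = 0.000279
δρ/ρ = √(0.0139) = 0.118
ρ = 4.102e-05 Ω·m, so δρ = 0.118 × 4.102e-05 = 4.84e-06 Ω·m.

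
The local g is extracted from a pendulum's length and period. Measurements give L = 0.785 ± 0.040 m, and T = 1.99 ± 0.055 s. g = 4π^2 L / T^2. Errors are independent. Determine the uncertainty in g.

0.588 m/s^2

Products/powers → add relative errors in quadrature, weighted by exponent:
  (1·δL/L)² = (1×0.0510)² = 0.00260;  (-2·δT/T)² = (-2×0.0276)² = 0.00306
δg/g = √(0.00565) = 0.0752
g = 7.83 m/s^2, so δg = 0.0752 × 7.83 = 0.588 m/s^2.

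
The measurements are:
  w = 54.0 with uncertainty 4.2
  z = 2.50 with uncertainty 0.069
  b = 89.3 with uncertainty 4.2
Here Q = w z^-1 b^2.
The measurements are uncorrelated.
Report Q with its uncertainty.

Since Q is a product/quotient, work with relative uncertainties:
  (1·δw/w)² = (1×0.0778)² = 0.00605;  (-1·δz/z)² = (-1×0.0276)² = 0.000762;  (2·δb/b)² = (2×0.0470)² = 0.00885
δQ/Q = √(0.0157) = 0.125
Q = 1.72e+05, so δQ = 0.125 × 1.72e+05 = 21600.

(1.72 ± 0.216) × 10^5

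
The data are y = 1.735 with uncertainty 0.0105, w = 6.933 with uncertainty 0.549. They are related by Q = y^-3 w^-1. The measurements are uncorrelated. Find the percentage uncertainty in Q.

Since Q is a product/quotient, work with relative uncertainties:
  (-3·δy/y)² = (-3×0.00605)² = 0.000330;  (-1·δw/w)² = (-1×0.0792)² = 0.00627
δQ/Q = √(0.00660) = 0.0812

8.12%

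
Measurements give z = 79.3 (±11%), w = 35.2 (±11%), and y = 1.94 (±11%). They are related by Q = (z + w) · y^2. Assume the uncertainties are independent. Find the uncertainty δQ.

101

Let u = z + w = 114. δu = √(δz² + δw²) = √(76.1 + 15.0) = 9.54, so δu/u = 0.0834.
Q is then a monomial in u, y:
δQ/Q = √((δu/u)² + (2·δy/y)²) = √(0.00695 + 0.0484) = 0.235
Q = 431, so δQ = 0.235 × 431 = 101.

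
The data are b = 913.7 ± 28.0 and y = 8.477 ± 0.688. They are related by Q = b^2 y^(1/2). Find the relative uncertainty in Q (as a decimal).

For a monomial Q ∝ b^2, y^(1/2), fractional errors add in quadrature:
  (2·δb/b)² = (2×0.0306)² = 0.00376;  (½·δy/y)² = (0.5×0.0812)² = 0.00165
δQ/Q = √(0.00540) = 0.0735

0.0735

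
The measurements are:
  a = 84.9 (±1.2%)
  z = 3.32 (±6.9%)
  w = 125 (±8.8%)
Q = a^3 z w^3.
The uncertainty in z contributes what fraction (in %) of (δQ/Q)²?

6.28%

(δQ/Q)² = (3·δa/a)² + (1·δz/z)² + (3·δw/w)²
  a term: (3×0.0120)² = 0.00130
  z term: (1×0.0690)² = 0.00476
  w term: (3×0.0880)² = 0.0697
Total = 0.0758. Share from z = 0.00476/0.0758 = 0.0628.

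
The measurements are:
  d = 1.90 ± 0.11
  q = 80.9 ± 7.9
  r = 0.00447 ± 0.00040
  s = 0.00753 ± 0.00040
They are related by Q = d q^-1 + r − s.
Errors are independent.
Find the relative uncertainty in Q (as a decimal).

Let p = d·q^-1 = 0.0235. δp/p = √((1·δd/d)² + (-1·δq/q)²) = √(0.00335 + 0.00954) = 0.114, so δp = 0.00267.
Q = p + r − s: δQ = √(δp² + δr² + δs²) = √(7.11e-06 + 1.6e-07 + 1.6e-07) = 0.00273
Q = 0.0204, so δQ/Q = 0.00273/0.0204 = 0.133.

0.133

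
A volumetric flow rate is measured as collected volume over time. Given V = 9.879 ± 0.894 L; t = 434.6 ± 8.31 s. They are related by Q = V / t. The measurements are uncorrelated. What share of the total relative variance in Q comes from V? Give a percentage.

(δQ/Q)² = (1·δV/V)² + (-1·δt/t)²
  V term: (1×0.0905)² = 0.00819
  t term: (-1×0.0191)² = 0.000366
Total = 0.00855. Share from V = 0.00819/0.00855 = 0.957.

95.7%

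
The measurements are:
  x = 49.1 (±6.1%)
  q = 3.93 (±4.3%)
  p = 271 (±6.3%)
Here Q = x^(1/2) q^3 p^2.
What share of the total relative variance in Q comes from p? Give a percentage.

(δQ/Q)² = (½·δx/x)² + (3·δq/q)² + (2·δp/p)²
  x term: (0.5×0.0610)² = 0.000930
  q term: (3×0.0430)² = 0.0166
  p term: (2×0.0630)² = 0.0159
Total = 0.0334. Share from p = 0.0159/0.0334 = 0.475.

47.5%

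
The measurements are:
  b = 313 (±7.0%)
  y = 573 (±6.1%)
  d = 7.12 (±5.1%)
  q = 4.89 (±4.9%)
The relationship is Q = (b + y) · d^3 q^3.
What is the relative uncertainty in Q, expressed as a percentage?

Let u = b + y = 886. δu = √(δb² + δy²) = √(480 + 1220) = 41.3, so δu/u = 0.0466.
Q is then a monomial in u, d, q:
δQ/Q = √((δu/u)² + (3·δd/d)² + (3·δq/q)²) = √(0.00217 + 0.0234 + 0.0216) = 0.217

21.7%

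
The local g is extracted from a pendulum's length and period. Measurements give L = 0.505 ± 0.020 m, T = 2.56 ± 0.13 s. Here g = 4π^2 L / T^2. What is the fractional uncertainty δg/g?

0.109

Each factor contributes (exponent × relative error)² to (δg/g)²:
  (1·δL/L)² = (1×0.0396)² = 0.00157;  (-2·δT/T)² = (-2×0.0508)² = 0.0103
δg/g = √(0.0119) = 0.109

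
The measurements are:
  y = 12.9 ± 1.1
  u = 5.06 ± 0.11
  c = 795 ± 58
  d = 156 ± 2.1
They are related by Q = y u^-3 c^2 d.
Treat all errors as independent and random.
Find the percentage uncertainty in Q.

Each factor contributes (exponent × relative error)² to (δQ/Q)²:
  (1·δy/y)² = (1×0.0853)² = 0.00727;  (-3·δu/u)² = (-3×0.0217)² = 0.00425;  (2·δc/c)² = (2×0.0730)² = 0.0213;  (1·δd/d)² = (1×0.0135)² = 0.000181
δQ/Q = √(0.0330) = 0.182

18.2%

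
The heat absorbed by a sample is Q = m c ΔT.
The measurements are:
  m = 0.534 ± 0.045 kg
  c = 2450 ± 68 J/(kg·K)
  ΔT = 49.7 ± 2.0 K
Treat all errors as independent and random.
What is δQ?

6330 J

Products/powers → add relative errors in quadrature, weighted by exponent:
  (1·δm/m)² = (1×0.0843)² = 0.00710;  (1·δc/c)² = (1×0.0278)² = 0.000770;  (1·δΔT/ΔT)² = (1×0.0402)² = 0.00162
δQ/Q = √(0.00949) = 0.0974
Q = 65000 J, so δQ = 0.0974 × 65000 = 6330 J.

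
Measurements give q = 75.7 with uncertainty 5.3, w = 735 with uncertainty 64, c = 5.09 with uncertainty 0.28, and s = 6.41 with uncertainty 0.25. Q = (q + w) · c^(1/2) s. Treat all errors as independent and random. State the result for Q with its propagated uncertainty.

11700 ± 1080

Let u = q + w = 811. δu = √(δq² + δw²) = √(28.1 + 4100) = 64.2, so δu/u = 0.0792.
Q is then a monomial in u, c, s:
δQ/Q = √((δu/u)² + (½·δc/c)² + (1·δs/s)²) = √(0.00627 + 0.000757 + 0.00152) = 0.0925
Q = 11700, so δQ = 0.0925 × 11700 = 1080.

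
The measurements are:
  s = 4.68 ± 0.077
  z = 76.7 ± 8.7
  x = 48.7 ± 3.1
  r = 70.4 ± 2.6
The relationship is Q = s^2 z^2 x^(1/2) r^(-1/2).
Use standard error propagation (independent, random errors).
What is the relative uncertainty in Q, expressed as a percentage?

For a monomial Q ∝ s^2, z^2, x^(1/2), r^(-1/2), fractional errors add in quadrature:
  (2·δs/s)² = (2×0.0165)² = 0.00108;  (2·δz/z)² = (2×0.113)² = 0.0515;  (½·δx/x)² = (0.5×0.0637)² = 0.00101;  (−½·δr/r)² = (-0.5×0.0369)² = 0.000341
δQ/Q = √(0.0539) = 0.232

23.2%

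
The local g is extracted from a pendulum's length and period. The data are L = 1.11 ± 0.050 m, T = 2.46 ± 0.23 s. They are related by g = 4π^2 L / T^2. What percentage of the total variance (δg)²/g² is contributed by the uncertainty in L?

(δg/g)² = (1·δL/L)² + (-2·δT/T)²
  L term: (1×0.0450)² = 0.00203
  T term: (-2×0.0935)² = 0.0350
Total = 0.0370. Share from L = 0.00203/0.0370 = 0.0548.

5.48%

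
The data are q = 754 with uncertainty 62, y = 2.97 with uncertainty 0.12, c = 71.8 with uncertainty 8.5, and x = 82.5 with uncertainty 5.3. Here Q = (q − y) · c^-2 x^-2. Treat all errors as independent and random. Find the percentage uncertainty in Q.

Let u = q − y = 751. δu = √(δq² + δy²) = √(3840 + 0.0144) = 62.0, so δu/u = 0.0826.
Q is then a monomial in u, c, x:
δQ/Q = √((δu/u)² + (-2·δc/c)² + (-2·δx/x)²) = √(0.00682 + 0.0561 + 0.0165) = 0.282

28.2%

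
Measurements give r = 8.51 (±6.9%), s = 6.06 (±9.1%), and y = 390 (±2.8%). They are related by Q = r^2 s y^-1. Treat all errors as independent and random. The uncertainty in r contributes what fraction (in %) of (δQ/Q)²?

67.8%

(δQ/Q)² = (2·δr/r)² + (1·δs/s)² + (-1·δy/y)²
  r term: (2×0.0690)² = 0.0190
  s term: (1×0.0910)² = 0.00828
  y term: (-1×0.0280)² = 0.000784
Total = 0.0281. Share from r = 0.0190/0.0281 = 0.678.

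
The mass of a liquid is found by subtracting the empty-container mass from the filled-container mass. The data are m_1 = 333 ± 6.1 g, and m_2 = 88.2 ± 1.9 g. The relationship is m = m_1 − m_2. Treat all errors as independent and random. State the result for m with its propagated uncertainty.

245 ± 6.39 g

For a sum/difference, combine absolute errors in quadrature:
  (δm_1)² = 37.2;  (δm_2)² = 3.61
δm = √(40.8) = 6.39 g
m = 245 g.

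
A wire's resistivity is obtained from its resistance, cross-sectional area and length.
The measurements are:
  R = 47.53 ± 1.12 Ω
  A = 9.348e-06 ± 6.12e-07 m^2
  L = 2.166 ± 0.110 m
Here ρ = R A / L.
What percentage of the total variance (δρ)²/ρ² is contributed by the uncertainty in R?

(δρ/ρ)² = (1·δR/R)² + (1·δA/A)² + (-1·δL/L)²
  R term: (1×0.0236)² = 0.000555
  A term: (1×0.0655)² = 0.00429
  L term: (-1×0.0508)² = 0.00258
Total = 0.00742. Share from R = 0.000555/0.00742 = 0.0748.

7.48%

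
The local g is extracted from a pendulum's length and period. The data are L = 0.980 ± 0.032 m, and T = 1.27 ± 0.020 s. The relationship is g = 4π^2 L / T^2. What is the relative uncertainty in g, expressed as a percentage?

Each factor contributes (exponent × relative error)² to (δg/g)²:
  (1·δL/L)² = (1×0.0327)² = 0.00107;  (-2·δT/T)² = (-2×0.0157)² = 0.000992
δg/g = √(0.00206) = 0.0454

4.54%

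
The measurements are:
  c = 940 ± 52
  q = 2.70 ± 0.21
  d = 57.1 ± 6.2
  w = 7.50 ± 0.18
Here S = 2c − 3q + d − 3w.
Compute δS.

104

Absolute uncertainties add in quadrature for a linear combination:
  (2·δc)² = 10800;  (3·δq)² = 0.397;  (δd)² = 38.4;  (3·δw)² = 0.292
δS = √(10900) = 104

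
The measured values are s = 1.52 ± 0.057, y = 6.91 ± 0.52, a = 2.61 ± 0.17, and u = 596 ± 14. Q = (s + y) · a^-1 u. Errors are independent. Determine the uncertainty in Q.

Let w = s + y = 8.43. δw = √(δs² + δy²) = √(0.00325 + 0.270) = 0.523, so δw/w = 0.0621.
Q is then a monomial in w, a, u:
δQ/Q = √((δw/w)² + (-1·δa/a)² + (1·δu/u)²) = √(0.00385 + 0.00424 + 0.000552) = 0.0930
Q = 1930, so δQ = 0.0930 × 1930 = 179.

179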